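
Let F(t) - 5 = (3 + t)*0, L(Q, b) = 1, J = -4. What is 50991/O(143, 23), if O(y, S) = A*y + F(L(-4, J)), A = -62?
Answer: -50991/8861 ≈ -5.7545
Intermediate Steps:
F(t) = 5 (F(t) = 5 + (3 + t)*0 = 5 + 0 = 5)
O(y, S) = 5 - 62*y (O(y, S) = -62*y + 5 = 5 - 62*y)
50991/O(143, 23) = 50991/(5 - 62*143) = 50991/(5 - 8866) = 50991/(-8861) = 50991*(-1/8861) = -50991/8861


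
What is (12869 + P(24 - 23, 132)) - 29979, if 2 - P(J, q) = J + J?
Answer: -17110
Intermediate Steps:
P(J, q) = 2 - 2*J (P(J, q) = 2 - (J + J) = 2 - 2*J)
(12869 + P(24 - 23, 132)) - 29979 = (12869 + (2 - 2*(24 - 23))) - 29979 = (12869 + (2 - 2*1)) - 29979 = (12869 + (2 - 2)) - 29979 = (12869 + 0) - 29979 = 12869 - 29979 = -17110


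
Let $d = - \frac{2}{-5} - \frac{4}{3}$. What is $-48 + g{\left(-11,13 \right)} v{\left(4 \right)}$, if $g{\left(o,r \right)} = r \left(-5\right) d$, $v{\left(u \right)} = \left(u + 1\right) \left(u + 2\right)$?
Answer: $1772$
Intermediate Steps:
$d = - \frac{14}{15}$ ($d = \left(-2\right) \left(- \frac{1}{5}\right) - \frac{4}{3} = \frac{2}{5} - \frac{4}{3} = - \frac{14}{15} \approx -0.93333$)
$v{\left(u \right)} = \left(1 + u\right) \left(2 + u\right)$
$g{\left(o,r \right)} = \frac{14 r}{3}$ ($g{\left(o,r \right)} = r \left(-5\right) \left(- \frac{14}{15}\right) = - 5 r \left(- \frac{14}{15}\right) = \frac{14 r}{3}$)
$-48 + g{\left(-11,13 \right)} v{\left(4 \right)} = -48 + \frac{14}{3} \cdot 13 \left(2 + 4^{2} + 3 \cdot 4\right) = -48 + \frac{182 \left(2 + 16 + 12\right)}{3} = -48 + \frac{182}{3} \cdot 30 = -48 + 1820 = 1772$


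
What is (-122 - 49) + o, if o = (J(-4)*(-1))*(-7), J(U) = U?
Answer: -199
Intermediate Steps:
o = -28 (o = -4*(-1)*(-7) = 4*(-7) = -28)
(-122 - 49) + o = (-122 - 49) - 28 = -171 - 28 = -199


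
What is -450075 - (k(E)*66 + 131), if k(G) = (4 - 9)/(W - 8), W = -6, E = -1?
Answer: -3151607/7 ≈ -4.5023e+5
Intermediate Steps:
k(G) = 5/14 (k(G) = (4 - 9)/(-6 - 8) = -5/(-14) = -5*(-1/14) = 5/14)
-450075 - (k(E)*66 + 131) = -450075 - ((5/14)*66 + 131) = -450075 - (165/7 + 131) = -450075 - 1*1082/7 = -450075 - 1082/7 = -3151607/7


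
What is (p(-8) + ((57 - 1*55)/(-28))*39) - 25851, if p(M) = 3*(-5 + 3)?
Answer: -362037/14 ≈ -25860.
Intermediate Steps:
p(M) = -6 (p(M) = 3*(-2) = -6)
(p(-8) + ((57 - 1*55)/(-28))*39) - 25851 = (-6 + ((57 - 1*55)/(-28))*39) - 25851 = (-6 + ((57 - 55)*(-1/28))*39) - 25851 = (-6 + (2*(-1/28))*39) - 25851 = (-6 - 1/14*39) - 25851 = (-6 - 39/14) - 25851 = -123/14 - 25851 = -362037/14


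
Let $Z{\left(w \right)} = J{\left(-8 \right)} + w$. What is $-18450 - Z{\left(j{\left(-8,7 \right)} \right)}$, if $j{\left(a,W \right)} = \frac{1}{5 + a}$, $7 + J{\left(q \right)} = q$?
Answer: $- \frac{55304}{3} \approx -18435.0$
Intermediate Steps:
$J{\left(q \right)} = -7 + q$
$Z{\left(w \right)} = -15 + w$ ($Z{\left(w \right)} = \left(-7 - 8\right) + w = -15 + w$)
$-18450 - Z{\left(j{\left(-8,7 \right)} \right)} = -18450 - \left(-15 + \frac{1}{5 - 8}\right) = -18450 - \left(-15 + \frac{1}{-3}\right) = -18450 - \left(-15 - \frac{1}{3}\right) = -18450 - - \frac{46}{3} = -18450 + \frac{46}{3} = - \frac{55304}{3}$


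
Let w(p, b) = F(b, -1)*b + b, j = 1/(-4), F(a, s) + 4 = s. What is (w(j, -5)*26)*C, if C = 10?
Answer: 5200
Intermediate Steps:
F(a, s) = -4 + s
j = -¼ ≈ -0.25000
w(p, b) = -4*b (w(p, b) = (-4 - 1)*b + b = -5*b + b = -4*b)
(w(j, -5)*26)*C = (-4*(-5)*26)*10 = (20*26)*10 = 520*10 = 5200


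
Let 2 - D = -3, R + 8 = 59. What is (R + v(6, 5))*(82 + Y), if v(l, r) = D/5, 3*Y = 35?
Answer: 14612/3 ≈ 4870.7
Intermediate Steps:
Y = 35/3 (Y = (1/3)*35 = 35/3 ≈ 11.667)
R = 51 (R = -8 + 59 = 51)
D = 5 (D = 2 - 1*(-3) = 2 + 3 = 5)
v(l, r) = 1 (v(l, r) = 5/5 = 5*(1/5) = 1)
(R + v(6, 5))*(82 + Y) = (51 + 1)*(82 + 35/3) = 52*(281/3) = 14612/3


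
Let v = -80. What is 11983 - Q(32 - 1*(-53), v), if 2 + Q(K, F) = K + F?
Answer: 11980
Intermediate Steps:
Q(K, F) = -2 + F + K (Q(K, F) = -2 + (K + F) = -2 + (F + K) = -2 + F + K)
11983 - Q(32 - 1*(-53), v) = 11983 - (-2 - 80 + (32 - 1*(-53))) = 11983 - (-2 - 80 + (32 + 53)) = 11983 - (-2 - 80 + 85) = 11983 - 1*3 = 11983 - 3 = 11980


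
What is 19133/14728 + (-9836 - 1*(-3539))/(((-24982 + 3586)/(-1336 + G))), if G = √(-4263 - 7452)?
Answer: -10291185909/26260024 + 2099*I*√11715/7132 ≈ -391.9 + 31.855*I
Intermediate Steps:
G = I*√11715 (G = √(-11715) = I*√11715 ≈ 108.24*I)
19133/14728 + (-9836 - 1*(-3539))/(((-24982 + 3586)/(-1336 + G))) = 19133/14728 + (-9836 - 1*(-3539))/(((-24982 + 3586)/(-1336 + I*√11715))) = 19133*(1/14728) + (-9836 + 3539)/((-21396/(-1336 + I*√11715))) = 19133/14728 - 6297*(334/5349 - I*√11715/21396) = 19133/14728 + (-701066/1783 + 2099*I*√11715/7132) = -10291185909/26260024 + 2099*I*√11715/7132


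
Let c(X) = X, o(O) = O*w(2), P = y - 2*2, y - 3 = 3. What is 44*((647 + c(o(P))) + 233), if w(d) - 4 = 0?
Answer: 39072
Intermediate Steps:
y = 6 (y = 3 + 3 = 6)
w(d) = 4 (w(d) = 4 + 0 = 4)
P = 2 (P = 6 - 2*2 = 6 - 4 = 2)
o(O) = 4*O (o(O) = O*4 = 4*O)
44*((647 + c(o(P))) + 233) = 44*((647 + 4*2) + 233) = 44*((647 + 8) + 233) = 44*(655 + 233) = 44*888 = 39072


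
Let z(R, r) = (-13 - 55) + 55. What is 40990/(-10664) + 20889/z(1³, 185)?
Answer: -111646583/69316 ≈ -1610.7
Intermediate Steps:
z(R, r) = -13 (z(R, r) = -68 + 55 = -13)
40990/(-10664) + 20889/z(1³, 185) = 40990/(-10664) + 20889/(-13) = 40990*(-1/10664) + 20889*(-1/13) = -20495/5332 - 20889/13 = -111646583/69316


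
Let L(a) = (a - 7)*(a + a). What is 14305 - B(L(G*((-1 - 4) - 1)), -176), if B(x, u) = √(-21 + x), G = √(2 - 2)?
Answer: 14305 - I*√21 ≈ 14305.0 - 4.5826*I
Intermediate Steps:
G = 0 (G = √0 = 0)
L(a) = 2*a*(-7 + a) (L(a) = (-7 + a)*(2*a) = 2*a*(-7 + a))
14305 - B(L(G*((-1 - 4) - 1)), -176) = 14305 - √(-21 + 2*(0*((-1 - 4) - 1))*(-7 + 0*((-1 - 4) - 1))) = 14305 - √(-21 + 2*(0*(-5 - 1))*(-7 + 0*(-5 - 1))) = 14305 - √(-21 + 2*(0*(-6))*(-7 + 0*(-6))) = 14305 - √(-21 + 2*0*(-7 + 0)) = 14305 - √(-21 + 2*0*(-7)) = 14305 - √(-21 + 0) = 14305 - √(-21) = 14305 - I*√21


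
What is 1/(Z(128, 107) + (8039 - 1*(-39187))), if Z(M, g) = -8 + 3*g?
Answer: 1/47539 ≈ 2.1035e-5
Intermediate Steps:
1/(Z(128, 107) + (8039 - 1*(-39187))) = 1/((-8 + 3*107) + (8039 - 1*(-39187))) = 1/((-8 + 321) + (8039 + 39187)) = 1/(313 + 47226) = 1/47539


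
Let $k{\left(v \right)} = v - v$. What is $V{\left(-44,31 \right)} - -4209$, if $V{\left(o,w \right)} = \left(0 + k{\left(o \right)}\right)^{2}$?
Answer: $4209$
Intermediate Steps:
$k{\left(v \right)} = 0$
$V{\left(o,w \right)} = 0$ ($V{\left(o,w \right)} = \left(0 + 0\right)^{2} = 0^{2} = 0$)
$V{\left(-44,31 \right)} - -4209 = 0 - -4209 = 0 + 4209 = 4209$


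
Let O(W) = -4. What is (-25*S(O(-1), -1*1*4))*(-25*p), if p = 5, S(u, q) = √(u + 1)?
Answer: 3125*I*√3 ≈ 5412.7*I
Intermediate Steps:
S(u, q) = √(1 + u)
(-25*S(O(-1), -1*1*4))*(-25*p) = (-25*√(1 - 4))*(-25*5) = -25*I*√3*(-125) = 3125*I*√3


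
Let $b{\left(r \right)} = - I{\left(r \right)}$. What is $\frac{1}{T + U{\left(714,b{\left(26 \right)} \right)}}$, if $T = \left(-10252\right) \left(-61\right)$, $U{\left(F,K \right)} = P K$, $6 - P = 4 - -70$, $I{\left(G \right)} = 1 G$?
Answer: $\frac{1}{627140} \approx 1.5945 \cdot 10^{-6}$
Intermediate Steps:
$I{\left(G \right)} = G$
$b{\left(r \right)} = - r$
$P = -68$ ($P = 6 - \left(4 - -70\right) = 6 - \left(4 + 70\right) = 6 - 74 = -68$)
$U{\left(F,K \right)} = - 68 K$
$T = 625372$
$\frac{1}{T + U{\left(714,b{\left(26 \right)} \right)}} = \frac{1}{625372 - 68 \left(\left(-1\right) 26\right)} = \frac{1}{625372 - -1768} = \frac{1}{625372 + 1768} = \frac{1}{627140}$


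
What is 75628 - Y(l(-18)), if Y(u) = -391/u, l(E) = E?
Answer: 1360913/18 ≈ 75606.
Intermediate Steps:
75628 - Y(l(-18)) = 75628 - (-391)/(-18) = 75628 - (-391)*(-1)/18 = 75628 - 1*391/18 = 75628 - 391/18 = 1360913/18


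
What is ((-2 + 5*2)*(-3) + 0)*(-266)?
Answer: 6384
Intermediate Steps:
((-2 + 5*2)*(-3) + 0)*(-266) = ((-2 + 10)*(-3) + 0)*(-266) = (8*(-3) + 0)*(-266) = (-24 + 0)*(-266) = -24*(-266) = 6384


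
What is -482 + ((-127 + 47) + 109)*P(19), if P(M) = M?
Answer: 69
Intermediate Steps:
-482 + ((-127 + 47) + 109)*P(19) = -482 + ((-127 + 47) + 109)*19 = -482 + (-80 + 109)*19 = -482 + 29*19 = -482 + 551 = 69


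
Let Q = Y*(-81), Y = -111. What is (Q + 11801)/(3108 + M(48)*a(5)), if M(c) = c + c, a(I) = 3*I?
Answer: 5198/1137 ≈ 4.5717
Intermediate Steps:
Q = 8991 (Q = -111*(-81) = 8991)
M(c) = 2*c
(Q + 11801)/(3108 + M(48)*a(5)) = (8991 + 11801)/(3108 + (2*48)*(3*5)) = 20792/(3108 + 96*15) = 20792/(3108 + 1440) = 20792/4548 = 20792*(1/4548) = 5198/1137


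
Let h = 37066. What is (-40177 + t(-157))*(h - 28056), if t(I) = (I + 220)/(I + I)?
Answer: -56833462705/157 ≈ -3.6200e+8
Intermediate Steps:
t(I) = (220 + I)/(2*I) (t(I) = (220 + I)/((2*I)) = (220 + I)*(1/(2*I)) = (220 + I)/(2*I))
(-40177 + t(-157))*(h - 28056) = (-40177 + (1/2)*(220 - 157)/(-157))*(37066 - 28056) = (-40177 + (1/2)*(-1/157)*63)*9010 = (-40177 - 63/314)*9010 = -12615641/314*9010 = -56833462705/157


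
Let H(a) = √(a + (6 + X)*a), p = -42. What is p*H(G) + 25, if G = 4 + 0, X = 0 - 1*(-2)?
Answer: -227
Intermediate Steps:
X = 2 (X = 0 + 2 = 2)
G = 4
H(a) = 3*√a (H(a) = √(a + (6 + 2)*a) = √(a + 8*a) = √(9*a) = 3*√a)
p*H(G) + 25 = -126*√4 + 25 = -126*2 + 25 = -42*6 + 25 = -252 + 25 = -227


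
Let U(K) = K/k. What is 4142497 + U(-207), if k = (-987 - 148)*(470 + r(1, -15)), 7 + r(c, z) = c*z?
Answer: 2106376874767/508480 ≈ 4.1425e+6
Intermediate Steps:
r(c, z) = -7 + c*z
k = -508480 (k = (-987 - 148)*(470 + (-7 + 1*(-15))) = -1135*(470 + (-7 - 15)) = -1135*(470 - 22) = -1135*448 = -508480)
U(K) = -K/508480 (U(K) = K/(-508480) = K*(-1/508480) = -K/508480)
4142497 + U(-207) = 4142497 - 1/508480*(-207) = 4142497 + 207/508480 = 2106376874767/508480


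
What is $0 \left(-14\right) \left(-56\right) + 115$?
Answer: $115$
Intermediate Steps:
$0 \left(-14\right) \left(-56\right) + 115 = 0 \left(-56\right) + 115 = 0 + 115 = 115$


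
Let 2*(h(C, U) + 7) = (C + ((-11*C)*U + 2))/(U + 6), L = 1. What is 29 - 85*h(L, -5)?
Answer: -1841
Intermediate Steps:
h(C, U) = -7 + (2 + C - 11*C*U)/(2*(6 + U)) (h(C, U) = -7 + ((C + ((-11*C)*U + 2))/(U + 6))/2 = -7 + ((C + (-11*C*U + 2))/(6 + U))/2 = -7 + ((C + (2 - 11*C*U))/(6 + U))/2 = -7 + ((2 + C - 11*C*U)/(6 + U))/2 = -7 + (2 + C - 11*C*U)/(2*(6 + U)))
29 - 85*h(L, -5) = 29 - 85*(-82 + 1 - 14*(-5) - 11*1*(-5))/(2*(6 - 5)) = 29 - 85*(-82 + 1 + 70 + 55)/(2*1) = 29 - 85*44/2 = 29 - 85*22 = 29 - 1870 = -1841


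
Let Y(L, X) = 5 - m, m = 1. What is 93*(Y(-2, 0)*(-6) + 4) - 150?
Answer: -2010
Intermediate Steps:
Y(L, X) = 4 (Y(L, X) = 5 - 1*1 = 5 - 1 = 4)
93*(Y(-2, 0)*(-6) + 4) - 150 = 93*(4*(-6) + 4) - 150 = 93*(-24 + 4) - 150 = 93*(-20) - 150 = -1860 - 150 = -2010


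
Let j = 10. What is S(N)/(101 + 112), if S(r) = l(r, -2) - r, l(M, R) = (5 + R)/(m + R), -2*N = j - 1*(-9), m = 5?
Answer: 7/142 ≈ 0.049296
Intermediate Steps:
N = -19/2 (N = -(10 - 1*(-9))/2 = -(10 + 9)/2 = -1/2*19 = -19/2 ≈ -9.5000)
l(M, R) = 1 (l(M, R) = (5 + R)/(5 + R) = 1)
S(r) = 1 - r
S(N)/(101 + 112) = (1 - 1*(-19/2))/(101 + 112) = (1 + 19/2)/213 = (1/213)*(21/2) = 7/142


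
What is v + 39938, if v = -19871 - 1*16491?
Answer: 3576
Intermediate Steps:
v = -36362 (v = -19871 - 16491 = -36362)
v + 39938 = -36362 + 39938 = 3576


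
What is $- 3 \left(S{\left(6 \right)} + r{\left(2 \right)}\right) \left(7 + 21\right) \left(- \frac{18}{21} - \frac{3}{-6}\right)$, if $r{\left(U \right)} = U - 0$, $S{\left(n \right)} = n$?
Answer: $240$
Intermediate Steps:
$r{\left(U \right)} = U$ ($r{\left(U \right)} = U + 0 = U$)
$- 3 \left(S{\left(6 \right)} + r{\left(2 \right)}\right) \left(7 + 21\right) \left(- \frac{18}{21} - \frac{3}{-6}\right) = - 3 \left(6 + 2\right) \left(7 + 21\right) \left(- \frac{18}{21} - \frac{3}{-6}\right) = - 3 \cdot 8 \cdot 28 \left(\left(-18\right) \frac{1}{21} - - \frac{1}{2}\right) = \left(-3\right) 224 \left(- \frac{6}{7} + \frac{1}{2}\right) = \left(-672\right) \left(- \frac{5}{14}\right) = 240$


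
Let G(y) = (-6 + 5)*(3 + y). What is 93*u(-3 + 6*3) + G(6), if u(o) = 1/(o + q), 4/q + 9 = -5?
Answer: -276/103 ≈ -2.6796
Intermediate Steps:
q = -2/7 (q = 4/(-9 - 5) = 4/(-14) = 4*(-1/14) = -2/7 ≈ -0.28571)
G(y) = -3 - y (G(y) = -(3 + y) = -3 - y)
u(o) = 1/(-2/7 + o) (u(o) = 1/(o - 2/7) = 1/(-2/7 + o))
93*u(-3 + 6*3) + G(6) = 93*(7/(-2 + 7*(-3 + 6*3))) + (-3 - 1*6) = 93*(7/(-2 + 7*(-3 + 18))) + (-3 - 6) = 93*(7/(-2 + 7*15)) - 9 = 93*(7/(-2 + 105)) - 9 = 93*(7/103) - 9 = 651/103 - 9 = -276/103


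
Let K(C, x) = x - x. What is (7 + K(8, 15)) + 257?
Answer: 264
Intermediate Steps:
K(C, x) = 0
(7 + K(8, 15)) + 257 = (7 + 0) + 257 = 7 + 257 = 264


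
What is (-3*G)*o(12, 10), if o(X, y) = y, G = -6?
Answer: 180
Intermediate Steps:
(-3*G)*o(12, 10) = -3*(-6)*10 = 18*10 = 180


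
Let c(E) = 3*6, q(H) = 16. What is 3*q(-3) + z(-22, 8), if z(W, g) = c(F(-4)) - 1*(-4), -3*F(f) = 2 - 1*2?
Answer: 70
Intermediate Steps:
F(f) = 0 (F(f) = -(2 - 1*2)/3 = -(2 - 2)/3 = -1/3*0 = 0)
c(E) = 18
z(W, g) = 22 (z(W, g) = 18 - 1*(-4) = 18 + 4 = 22)
3*q(-3) + z(-22, 8) = 3*16 + 22 = 48 + 22 = 70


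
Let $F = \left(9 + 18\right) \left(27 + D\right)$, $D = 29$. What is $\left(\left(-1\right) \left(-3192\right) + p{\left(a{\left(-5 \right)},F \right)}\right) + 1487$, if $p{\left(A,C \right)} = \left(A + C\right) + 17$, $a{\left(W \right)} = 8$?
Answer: $6216$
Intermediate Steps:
$F = 1512$ ($F = \left(9 + 18\right) \left(27 + 29\right) = 27 \cdot 56 = 1512$)
$p{\left(A,C \right)} = 17 + A + C$
$\left(\left(-1\right) \left(-3192\right) + p{\left(a{\left(-5 \right)},F \right)}\right) + 1487 = \left(\left(-1\right) \left(-3192\right) + \left(17 + 8 + 1512\right)\right) + 1487 = \left(3192 + 1537\right) + 1487 = 4729 + 1487 = 6216$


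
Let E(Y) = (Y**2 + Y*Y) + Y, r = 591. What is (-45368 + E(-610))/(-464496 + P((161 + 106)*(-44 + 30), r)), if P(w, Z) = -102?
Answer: -6587/4383 ≈ -1.5029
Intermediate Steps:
E(Y) = Y + 2*Y**2 (E(Y) = (Y**2 + Y**2) + Y = 2*Y**2 + Y = Y + 2*Y**2)
(-45368 + E(-610))/(-464496 + P((161 + 106)*(-44 + 30), r)) = (-45368 - 610*(1 + 2*(-610)))/(-464496 - 102) = (-45368 - 610*(1 - 1220))/(-464598) = (-45368 - 610*(-1219))*(-1/464598) = (-45368 + 743590)*(-1/464598) = 698222*(-1/464598) = -6587/4383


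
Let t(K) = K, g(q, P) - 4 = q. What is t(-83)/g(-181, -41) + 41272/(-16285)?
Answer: -5953489/2882445 ≈ -2.0654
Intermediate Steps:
g(q, P) = 4 + q
t(-83)/g(-181, -41) + 41272/(-16285) = -83/(4 - 181) + 41272/(-16285) = -83/(-177) + 41272*(-1/16285) = -83*(-1/177) - 41272/16285 = 83/177 - 41272/16285 = -5953489/2882445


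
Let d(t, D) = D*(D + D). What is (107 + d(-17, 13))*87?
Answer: 38715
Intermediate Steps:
d(t, D) = 2*D² (d(t, D) = D*(2*D) = 2*D²)
(107 + d(-17, 13))*87 = (107 + 2*13²)*87 = (107 + 2*169)*87 = (107 + 338)*87 = 445*87 = 38715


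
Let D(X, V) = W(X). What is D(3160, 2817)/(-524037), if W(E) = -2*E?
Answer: 6320/524037 ≈ 0.012060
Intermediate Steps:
D(X, V) = -2*X
D(3160, 2817)/(-524037) = -2*3160/(-524037) = -6320*(-1/524037) = 6320/524037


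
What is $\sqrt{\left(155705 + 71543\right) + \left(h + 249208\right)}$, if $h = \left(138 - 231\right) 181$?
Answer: $\sqrt{459623} \approx 677.96$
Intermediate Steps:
$h = -16833$ ($h = \left(-93\right) 181 = -16833$)
$\sqrt{\left(155705 + 71543\right) + \left(h + 249208\right)} = \sqrt{\left(155705 + 71543\right) + \left(-16833 + 249208\right)} = \sqrt{227248 + 232375} = \sqrt{459623}$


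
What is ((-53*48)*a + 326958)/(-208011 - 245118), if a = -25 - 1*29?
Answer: -154778/151043 ≈ -1.0247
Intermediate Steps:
a = -54 (a = -25 - 29 = -54)
((-53*48)*a + 326958)/(-208011 - 245118) = (-53*48*(-54) + 326958)/(-208011 - 245118) = (-2544*(-54) + 326958)/(-453129) = (137376 + 326958)*(-1/453129) = 464334*(-1/453129) = -154778/151043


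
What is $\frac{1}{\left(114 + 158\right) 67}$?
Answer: $\frac{1}{18224} \approx 5.4873 \cdot 10^{-5}$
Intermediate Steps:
$\frac{1}{\left(114 + 158\right) 67} = \frac{1}{272 \cdot 67} = \frac{1}{18224}$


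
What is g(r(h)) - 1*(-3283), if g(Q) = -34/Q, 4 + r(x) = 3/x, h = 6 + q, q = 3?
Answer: 36215/11 ≈ 3292.3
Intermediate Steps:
h = 9 (h = 6 + 3 = 9)
r(x) = -4 + 3/x
g(r(h)) - 1*(-3283) = -34/(-4 + 3/9) - 1*(-3283) = -34/(-4 + 3*(1/9)) + 3283 = -34/(-4 + 1/3) + 3283 = -34/(-11/3) + 3283 = -34*(-3/11) + 3283 = 102/11 + 3283 = 36215/11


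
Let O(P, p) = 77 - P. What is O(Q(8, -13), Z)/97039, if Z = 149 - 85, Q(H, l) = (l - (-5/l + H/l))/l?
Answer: 12847/16399591 ≈ 0.00078337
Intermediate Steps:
Q(H, l) = (l + 5/l - H/l)/l (Q(H, l) = (l + (5/l - H/l))/l = (l + 5/l - H/l)/l)
Z = 64
O(Q(8, -13), Z)/97039 = (77 - (5 + (-13)² - 1*8)/(-13)²)/97039 = (77 - (5 + 169 - 8)/169)*(1/97039) = (77 - 166/169)*(1/97039) = (12847/169)*(1/97039) = 12847/16399591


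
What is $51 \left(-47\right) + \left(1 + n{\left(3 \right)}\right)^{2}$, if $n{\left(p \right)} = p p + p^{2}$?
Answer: $-2036$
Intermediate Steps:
$n{\left(p \right)} = 2 p^{2}$ ($n{\left(p \right)} = p^{2} + p^{2} = 2 p^{2}$)
$51 \left(-47\right) + \left(1 + n{\left(3 \right)}\right)^{2} = 51 \left(-47\right) + \left(1 + 2 \cdot 3^{2}\right)^{2} = -2397 + \left(1 + 2 \cdot 9\right)^{2} = -2397 + \left(1 + 18\right)^{2} = -2397 + 19^{2} = -2397 + 361 = -2036$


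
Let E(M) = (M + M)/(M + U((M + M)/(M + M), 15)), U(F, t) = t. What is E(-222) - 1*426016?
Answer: -29394956/69 ≈ -4.2601e+5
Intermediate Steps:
E(M) = 2*M/(15 + M) (E(M) = (M + M)/(M + 15) = (2*M)/(15 + M) = 2*M/(15 + M))
E(-222) - 1*426016 = 2*(-222)/(15 - 222) - 1*426016 = 2*(-222)/(-207) - 426016 = 2*(-222)*(-1/207) - 426016 = 148/69 - 426016 = -29394956/69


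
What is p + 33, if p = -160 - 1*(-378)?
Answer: 251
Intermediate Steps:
p = 218 (p = -160 + 378 = 218)
p + 33 = 218 + 33 = 251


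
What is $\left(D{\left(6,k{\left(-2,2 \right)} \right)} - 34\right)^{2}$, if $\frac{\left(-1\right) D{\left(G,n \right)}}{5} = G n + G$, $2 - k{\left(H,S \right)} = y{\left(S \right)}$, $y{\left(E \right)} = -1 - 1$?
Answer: $33856$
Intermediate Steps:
$y{\left(E \right)} = -2$
$k{\left(H,S \right)} = 4$ ($k{\left(H,S \right)} = 2 - -2 = 2 + 2 = 4$)
$D{\left(G,n \right)} = - 5 G - 5 G n$ ($D{\left(G,n \right)} = - 5 \left(G n + G\right) = - 5 \left(G + G n\right) = - 5 G - 5 G n$)
$\left(D{\left(6,k{\left(-2,2 \right)} \right)} - 34\right)^{2} = \left(\left(-5\right) 6 \left(1 + 4\right) - 34\right)^{2} = \left(\left(-5\right) 6 \cdot 5 - 34\right)^{2} = \left(-150 - 34\right)^{2} = \left(-184\right)^{2} = 33856$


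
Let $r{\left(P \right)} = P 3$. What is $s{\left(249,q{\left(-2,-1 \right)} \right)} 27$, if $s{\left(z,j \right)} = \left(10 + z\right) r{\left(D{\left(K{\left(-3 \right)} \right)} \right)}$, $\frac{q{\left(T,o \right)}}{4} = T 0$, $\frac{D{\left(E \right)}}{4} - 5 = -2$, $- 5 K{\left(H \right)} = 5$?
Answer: $251748$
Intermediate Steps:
$K{\left(H \right)} = -1$ ($K{\left(H \right)} = \left(- \frac{1}{5}\right) 5 = -1$)
$D{\left(E \right)} = 12$ ($D{\left(E \right)} = 20 + 4 \left(-2\right) = 20 - 8 = 12$)
$r{\left(P \right)} = 3 P$
$q{\left(T,o \right)} = 0$ ($q{\left(T,o \right)} = 4 T 0 = 4 \cdot 0 = 0$)
$s{\left(z,j \right)} = 360 + 36 z$ ($s{\left(z,j \right)} = \left(10 + z\right) 3 \cdot 12 = \left(10 + z\right) 36 = 360 + 36 z$)
$s{\left(249,q{\left(-2,-1 \right)} \right)} 27 = \left(360 + 36 \cdot 249\right) 27 = \left(360 + 8964\right) 27 = 9324 \cdot 27 = 251748$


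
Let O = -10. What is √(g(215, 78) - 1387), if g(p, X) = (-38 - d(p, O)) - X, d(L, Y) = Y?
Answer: I*√1493 ≈ 38.639*I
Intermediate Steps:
g(p, X) = -28 - X (g(p, X) = (-38 - 1*(-10)) - X = (-38 + 10) - X = -28 - X)
√(g(215, 78) - 1387) = √((-28 - 1*78) - 1387) = √((-28 - 78) - 1387) = √(-106 - 1387) = √(-1493) = I*√1493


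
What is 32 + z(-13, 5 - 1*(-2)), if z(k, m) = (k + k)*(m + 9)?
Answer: -384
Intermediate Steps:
z(k, m) = 2*k*(9 + m) (z(k, m) = (2*k)*(9 + m) = 2*k*(9 + m))
32 + z(-13, 5 - 1*(-2)) = 32 + 2*(-13)*(9 + (5 - 1*(-2))) = 32 + 2*(-13)*(9 + (5 + 2)) = 32 + 2*(-13)*(9 + 7) = 32 + 2*(-13)*16 = 32 - 416 = -384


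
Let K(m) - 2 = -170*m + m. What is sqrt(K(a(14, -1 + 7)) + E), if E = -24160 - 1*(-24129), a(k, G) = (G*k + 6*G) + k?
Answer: 5*I*sqrt(907) ≈ 150.58*I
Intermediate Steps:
a(k, G) = k + 6*G + G*k (a(k, G) = (6*G + G*k) + k = k + 6*G + G*k)
K(m) = 2 - 169*m (K(m) = 2 + (-170*m + m) = 2 - 169*m)
E = -31 (E = -24160 + 24129 = -31)
sqrt(K(a(14, -1 + 7)) + E) = sqrt((2 - 169*(14 + 6*(-1 + 7) + (-1 + 7)*14)) - 31) = sqrt((2 - 169*(14 + 6*6 + 6*14)) - 31) = sqrt((2 - 169*(14 + 36 + 84)) - 31) = sqrt((2 - 169*134) - 31) = sqrt((2 - 22646) - 31) = sqrt(-22644 - 31) = sqrt(-22675) = 5*I*sqrt(907)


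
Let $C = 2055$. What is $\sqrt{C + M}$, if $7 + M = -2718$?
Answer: $i \sqrt{670} \approx 25.884 i$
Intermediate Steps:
$M = -2725$ ($M = -7 - 2718 = -2725$)
$\sqrt{C + M} = \sqrt{2055 - 2725} = \sqrt{-670} = i \sqrt{670}$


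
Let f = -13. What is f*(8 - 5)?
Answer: -39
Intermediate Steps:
f*(8 - 5) = -13*(8 - 5) = -13*3 = -39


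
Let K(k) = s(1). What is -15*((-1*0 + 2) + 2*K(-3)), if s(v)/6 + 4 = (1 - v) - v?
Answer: 870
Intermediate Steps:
s(v) = -18 - 12*v (s(v) = -24 + 6*((1 - v) - v) = -24 + 6*(1 - 2*v) = -24 + (6 - 12*v) = -18 - 12*v)
K(k) = -30 (K(k) = -18 - 12*1 = -18 - 12 = -30)
-15*((-1*0 + 2) + 2*K(-3)) = -15*((-1*0 + 2) + 2*(-30)) = -15*((0 + 2) - 60) = -15*(2 - 60) = -15*(-58) = 870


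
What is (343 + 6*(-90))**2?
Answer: 38809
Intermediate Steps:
(343 + 6*(-90))**2 = (343 - 540)**2 = (-197)**2 = 38809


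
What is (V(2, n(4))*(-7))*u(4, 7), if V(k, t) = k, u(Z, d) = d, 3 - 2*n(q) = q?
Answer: -98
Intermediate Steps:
n(q) = 3/2 - q/2
(V(2, n(4))*(-7))*u(4, 7) = (2*(-7))*7 = -14*7 = -98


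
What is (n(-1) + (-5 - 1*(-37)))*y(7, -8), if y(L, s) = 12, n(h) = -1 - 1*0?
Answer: 372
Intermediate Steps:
n(h) = -1 (n(h) = -1 + 0 = -1)
(n(-1) + (-5 - 1*(-37)))*y(7, -8) = (-1 + (-5 - 1*(-37)))*12 = (-1 + (-5 + 37))*12 = (-1 + 32)*12 = 31*12 = 372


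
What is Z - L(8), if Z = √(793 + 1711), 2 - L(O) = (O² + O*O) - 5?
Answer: 121 + 2*√626 ≈ 171.04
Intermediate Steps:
L(O) = 7 - 2*O² (L(O) = 2 - ((O² + O*O) - 5) = 2 - ((O² + O²) - 5) = 2 - (2*O² - 5) = 2 - (-5 + 2*O²) = 2 + (5 - 2*O²) = 7 - 2*O²)
Z = 2*√626 (Z = √2504 = 2*√626 ≈ 50.040)
Z - L(8) = 2*√626 - (7 - 2*8²) = 2*√626 - (7 - 2*64) = 2*√626 - (7 - 128) = 2*√626 - 1*(-121) = 2*√626 + 121 = 121 + 2*√626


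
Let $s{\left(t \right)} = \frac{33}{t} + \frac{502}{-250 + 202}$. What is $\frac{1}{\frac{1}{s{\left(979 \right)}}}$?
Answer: $- \frac{22267}{2136} \approx -10.425$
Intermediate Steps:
$s{\left(t \right)} = - \frac{251}{24} + \frac{33}{t}$ ($s{\left(t \right)} = \frac{33}{t} + \frac{502}{-48} = \frac{33}{t} + 502 \left(- \frac{1}{48}\right) = \frac{33}{t} - \frac{251}{24} = - \frac{251}{24} + \frac{33}{t}$)
$\frac{1}{\frac{1}{s{\left(979 \right)}}} = \frac{1}{\frac{1}{- \frac{251}{24} + \frac{33}{979}}} = \frac{1}{\frac{1}{- \frac{251}{24} + 33 \cdot \frac{1}{979}}} = \frac{1}{\frac{1}{- \frac{251}{24} + \frac{3}{89}}} = \frac{1}{\frac{1}{- \frac{22267}{2136}}} = \frac{1}{- \frac{2136}{22267}} = - \frac{22267}{2136}$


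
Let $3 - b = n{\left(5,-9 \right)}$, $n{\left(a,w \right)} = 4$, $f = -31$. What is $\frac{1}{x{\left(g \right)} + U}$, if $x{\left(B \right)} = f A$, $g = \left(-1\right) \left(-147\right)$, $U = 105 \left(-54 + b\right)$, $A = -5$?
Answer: $- \frac{1}{5620} \approx -0.00017794$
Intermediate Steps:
$b = -1$ ($b = 3 - 4 = -1$)
$U = -5775$ ($U = 105 \left(-54 - 1\right) = 105 \left(-55\right) = -5775$)
$g = 147$
$x{\left(B \right)} = 155$ ($x{\left(B \right)} = \left(-31\right) \left(-5\right) = 155$)
$\frac{1}{x{\left(g \right)} + U} = \frac{1}{155 - 5775} = \frac{1}{-5620} = - \frac{1}{5620}$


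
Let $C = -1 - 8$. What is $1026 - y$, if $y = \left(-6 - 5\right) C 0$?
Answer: $1026$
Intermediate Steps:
$C = -9$
$y = 0$ ($y = \left(-6 - 5\right) \left(-9\right) 0 = \left(-11\right) \left(-9\right) 0 = 99 \cdot 0 = 0$)
$1026 - y = 1026 - 0 = 1026 + 0 = 1026$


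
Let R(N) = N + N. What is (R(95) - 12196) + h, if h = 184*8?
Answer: -10534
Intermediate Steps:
R(N) = 2*N
h = 1472
(R(95) - 12196) + h = (2*95 - 12196) + 1472 = (190 - 12196) + 1472 = -12006 + 1472 = -10534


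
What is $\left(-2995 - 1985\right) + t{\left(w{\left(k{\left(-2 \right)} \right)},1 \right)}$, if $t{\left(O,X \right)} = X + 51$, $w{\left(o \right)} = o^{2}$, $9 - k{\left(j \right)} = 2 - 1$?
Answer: $-4928$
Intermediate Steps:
$k{\left(j \right)} = 8$ ($k{\left(j \right)} = 9 - \left(2 - 1\right) = 9 - 1 = 8$)
$t{\left(O,X \right)} = 51 + X$
$\left(-2995 - 1985\right) + t{\left(w{\left(k{\left(-2 \right)} \right)},1 \right)} = \left(-2995 - 1985\right) + \left(51 + 1\right) = -4980 + 52 = -4928$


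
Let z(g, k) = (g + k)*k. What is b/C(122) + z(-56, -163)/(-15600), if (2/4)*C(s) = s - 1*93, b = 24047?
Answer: 62177129/150800 ≈ 412.31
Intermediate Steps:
z(g, k) = k*(g + k)
C(s) = -186 + 2*s (C(s) = 2*(s - 1*93) = 2*(s - 93) = 2*(-93 + s) = -186 + 2*s)
b/C(122) + z(-56, -163)/(-15600) = 24047/(-186 + 2*122) - 163*(-56 - 163)/(-15600) = 24047/(-186 + 244) - 163*(-219)*(-1/15600) = 24047/58 + 35697*(-1/15600) = 24047*(1/58) - 11899/5200 = 24047/58 - 11899/5200 = 62177129/150800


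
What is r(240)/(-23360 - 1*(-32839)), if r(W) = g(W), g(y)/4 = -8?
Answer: -32/9479 ≈ -0.0033759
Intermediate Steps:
g(y) = -32 (g(y) = 4*(-8) = -32)
r(W) = -32
r(240)/(-23360 - 1*(-32839)) = -32/(-23360 - 1*(-32839)) = -32/(-23360 + 32839) = -32/9479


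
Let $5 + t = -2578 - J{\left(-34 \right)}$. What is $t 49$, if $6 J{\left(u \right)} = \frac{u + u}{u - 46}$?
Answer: $- \frac{15188873}{120} \approx -1.2657 \cdot 10^{5}$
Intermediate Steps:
$J{\left(u \right)} = \frac{u}{3 \left(-46 + u\right)}$ ($J{\left(u \right)} = \frac{\left(u + u\right) \frac{1}{u - 46}}{6} = \frac{2 u \frac{1}{-46 + u}}{6} = \frac{u}{3 \left(-46 + u\right)}$)
$t = - \frac{309977}{120}$ ($t = -5 - \left(2578 + \frac{1}{3} \left(-34\right) \frac{1}{-46 - 34}\right) = -5 - \left(2578 + \frac{1}{3} \left(-34\right) \frac{1}{-80}\right) = -5 - \left(2578 + \frac{1}{3} \left(-34\right) \left(- \frac{1}{80}\right)\right) = -5 - \frac{309377}{120} = - \frac{309977}{120} \approx -2583.1$)
$t 49 = \left(- \frac{309977}{120}\right) 49 = - \frac{15188873}{120}$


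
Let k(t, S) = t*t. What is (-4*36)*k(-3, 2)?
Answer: -1296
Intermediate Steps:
k(t, S) = t²
(-4*36)*k(-3, 2) = -4*36*(-3)² = -144*9 = -1296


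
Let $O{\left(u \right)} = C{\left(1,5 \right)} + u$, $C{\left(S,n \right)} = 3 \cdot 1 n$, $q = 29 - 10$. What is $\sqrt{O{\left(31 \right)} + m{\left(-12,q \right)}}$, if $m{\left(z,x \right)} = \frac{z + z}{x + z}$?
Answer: $\frac{\sqrt{2086}}{7} \approx 6.5247$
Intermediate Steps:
$q = 19$ ($q = 29 - 10 = 19$)
$C{\left(S,n \right)} = 3 n$
$O{\left(u \right)} = 15 + u$ ($O{\left(u \right)} = 3 \cdot 5 + u = 15 + u$)
$m{\left(z,x \right)} = \frac{2 z}{x + z}$
$\sqrt{O{\left(31 \right)} + m{\left(-12,q \right)}} = \sqrt{\left(15 + 31\right) + 2 \left(-12\right) \frac{1}{19 - 12}} = \sqrt{46 + 2 \left(-12\right) \frac{1}{7}} = \sqrt{46 - \frac{24}{7}} = \sqrt{\frac{298}{7}} = \frac{\sqrt{2086}}{7}$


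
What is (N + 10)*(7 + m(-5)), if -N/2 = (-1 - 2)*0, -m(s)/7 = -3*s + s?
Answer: -630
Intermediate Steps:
m(s) = 14*s (m(s) = -7*(-3*s + s) = -(-14)*s = 14*s)
N = 0 (N = -2*(-1 - 2)*0 = -(-6)*0 = -2*0 = 0)
(N + 10)*(7 + m(-5)) = (0 + 10)*(7 + 14*(-5)) = 10*(7 - 70) = 10*(-63) = -630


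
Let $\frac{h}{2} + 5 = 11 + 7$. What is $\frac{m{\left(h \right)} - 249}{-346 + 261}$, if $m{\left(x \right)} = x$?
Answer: $\frac{223}{85} \approx 2.6235$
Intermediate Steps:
$h = 26$ ($h = -10 + 2 \left(11 + 7\right) = -10 + 2 \cdot 18 = -10 + 36 = 26$)
$\frac{m{\left(h \right)} - 249}{-346 + 261} = \frac{26 - 249}{-346 + 261} = - \frac{223}{-85} = \left(-223\right) \left(- \frac{1}{85}\right) = \frac{223}{85}$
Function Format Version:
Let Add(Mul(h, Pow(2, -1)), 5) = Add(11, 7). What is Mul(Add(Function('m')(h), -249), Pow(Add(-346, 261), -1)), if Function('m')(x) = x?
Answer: Rational(223, 85) ≈ 2.6235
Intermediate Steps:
h = 26 (h = Add(-10, Mul(2, Add(11, 7))) = Add(-10, Mul(2, 18)) = Add(-10, 36) = 26)
Mul(Add(Function('m')(h), -249), Pow(Add(-346, 261), -1)) = Mul(Add(26, -249), Pow(Add(-346, 261), -1)) = Mul(-223, Pow(-85, -1)) = Mul(-223, Rational(-1, 85)) = Rational(223, 85)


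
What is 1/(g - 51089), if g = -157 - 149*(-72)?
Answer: -1/40518 ≈ -2.4680e-5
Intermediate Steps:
g = 10571 (g = -157 + 10728 = 10571)
1/(g - 51089) = 1/(10571 - 51089) = 1/(-40518) = -1/40518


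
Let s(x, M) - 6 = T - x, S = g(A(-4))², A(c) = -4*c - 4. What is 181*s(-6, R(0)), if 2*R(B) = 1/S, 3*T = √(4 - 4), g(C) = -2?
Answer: 2172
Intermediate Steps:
A(c) = -4 - 4*c
S = 4 (S = (-2)² = 4)
T = 0 (T = √(4 - 4)/3 = √0/3 = (⅓)*0 = 0)
R(B) = ⅛ (R(B) = (½)/4 = (½)*(¼) = ⅛)
s(x, M) = 6 - x (s(x, M) = 6 + (0 - x) = 6 - x)
181*s(-6, R(0)) = 181*(6 - 1*(-6)) = 181*(6 + 6) = 181*12 = 2172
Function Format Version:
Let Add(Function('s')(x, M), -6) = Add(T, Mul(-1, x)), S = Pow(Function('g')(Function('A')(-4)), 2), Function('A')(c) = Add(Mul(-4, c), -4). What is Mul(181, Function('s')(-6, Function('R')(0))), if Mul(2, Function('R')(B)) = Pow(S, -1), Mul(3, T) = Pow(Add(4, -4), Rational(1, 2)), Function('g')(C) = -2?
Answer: 2172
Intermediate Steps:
Function('A')(c) = Add(-4, Mul(-4, c))
S = 4 (S = Pow(-2, 2) = 4)
T = 0 (T = Mul(Rational(1, 3), Pow(Add(4, -4), Rational(1, 2))) = Mul(Rational(1, 3), Pow(0, Rational(1, 2))) = Mul(Rational(1, 3), 0) = 0)
Function('R')(B) = Rational(1, 8) (Function('R')(B) = Mul(Rational(1, 2), Pow(4, -1)) = Mul(Rational(1, 2), Rational(1, 4)) = Rational(1, 8))
Function('s')(x, M) = Add(6, Mul(-1, x)) (Function('s')(x, M) = Add(6, Add(0, Mul(-1, x))) = Add(6, Mul(-1, x)))
Mul(181, Function('s')(-6, Function('R')(0))) = Mul(181, Add(6, Mul(-1, -6))) = Mul(181, Add(6, 6)) = Mul(181, 12) = 2172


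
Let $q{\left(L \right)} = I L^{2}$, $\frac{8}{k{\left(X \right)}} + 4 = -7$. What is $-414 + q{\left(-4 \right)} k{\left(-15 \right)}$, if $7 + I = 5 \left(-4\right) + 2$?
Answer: $- \frac{1354}{11} \approx -123.09$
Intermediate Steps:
$k{\left(X \right)} = - \frac{8}{11}$ ($k{\left(X \right)} = \frac{8}{-4 - 7} = \frac{8}{-11} = 8 \left(- \frac{1}{11}\right) = - \frac{8}{11}$)
$I = -25$ ($I = -7 + \left(5 \left(-4\right) + 2\right) = -7 + \left(-20 + 2\right) = -7 - 18 = -25$)
$q{\left(L \right)} = - 25 L^{2}$
$-414 + q{\left(-4 \right)} k{\left(-15 \right)} = -414 + - 25 \left(-4\right)^{2} \left(- \frac{8}{11}\right) = -414 + \left(-25\right) 16 \left(- \frac{8}{11}\right) = -414 - - \frac{3200}{11} = -414 + \frac{3200}{11} = - \frac{1354}{11}$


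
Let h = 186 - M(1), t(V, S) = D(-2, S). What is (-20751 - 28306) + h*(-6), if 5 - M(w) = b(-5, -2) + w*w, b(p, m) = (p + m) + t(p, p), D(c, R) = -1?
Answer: -50101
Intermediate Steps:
t(V, S) = -1
b(p, m) = -1 + m + p (b(p, m) = (p + m) - 1 = (m + p) - 1 = -1 + m + p)
M(w) = 13 - w**2 (M(w) = 5 - ((-1 - 2 - 5) + w*w) = 5 - (-8 + w**2) = 5 + (8 - w**2) = 13 - w**2)
h = 174 (h = 186 - (13 - 1*1**2) = 186 - (13 - 1*1) = 186 - (13 - 1) = 186 - 1*12 = 186 - 12 = 174)
(-20751 - 28306) + h*(-6) = (-20751 - 28306) + 174*(-6) = -49057 - 1044 = -50101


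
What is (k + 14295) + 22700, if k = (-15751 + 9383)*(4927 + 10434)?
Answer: -97781853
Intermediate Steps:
k = -97818848 (k = -6368*15361 = -97818848)
(k + 14295) + 22700 = (-97818848 + 14295) + 22700 = -97804553 + 22700 = -97781853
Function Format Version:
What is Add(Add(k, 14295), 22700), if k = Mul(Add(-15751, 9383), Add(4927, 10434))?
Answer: -97781853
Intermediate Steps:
k = -97818848 (k = Mul(-6368, 15361) = -97818848)
Add(Add(k, 14295), 22700) = Add(Add(-97818848, 14295), 22700) = Add(-97804553, 22700) = -97781853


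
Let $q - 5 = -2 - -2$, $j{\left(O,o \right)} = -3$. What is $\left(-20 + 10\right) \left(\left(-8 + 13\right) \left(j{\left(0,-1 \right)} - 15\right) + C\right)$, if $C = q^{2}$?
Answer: $650$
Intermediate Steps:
$q = 5$ ($q = 5 - 0 = 5 + \left(-2 + 2\right) = 5 + 0 = 5$)
$C = 25$ ($C = 5^{2} = 25$)
$\left(-20 + 10\right) \left(\left(-8 + 13\right) \left(j{\left(0,-1 \right)} - 15\right) + C\right) = \left(-20 + 10\right) \left(\left(-8 + 13\right) \left(-3 - 15\right) + 25\right) = - 10 \left(5 \left(-18\right) + 25\right) = - 10 \left(-90 + 25\right) = \left(-10\right) \left(-65\right) = 650$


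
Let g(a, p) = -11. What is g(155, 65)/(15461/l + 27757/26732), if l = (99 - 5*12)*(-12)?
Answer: 419562/1220467 ≈ 0.34377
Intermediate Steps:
l = -468 (l = (99 - 60)*(-12) = 39*(-12) = -468)
g(155, 65)/(15461/l + 27757/26732) = -11/(15461/(-468) + 27757/26732) = -11/(15461*(-1/468) + 27757*(1/26732)) = -11/(-15461/468 + 677/652) = -11/(-1220467/38142) = -11*(-38142/1220467) = 419562/1220467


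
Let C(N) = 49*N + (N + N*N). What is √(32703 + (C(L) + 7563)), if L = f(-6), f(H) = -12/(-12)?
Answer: √40317 ≈ 200.79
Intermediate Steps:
f(H) = 1 (f(H) = -12*(-1/12) = 1)
L = 1
C(N) = N² + 50*N (C(N) = 49*N + (N + N²) = N² + 50*N)
√(32703 + (C(L) + 7563)) = √(32703 + (1*(50 + 1) + 7563)) = √(32703 + (1*51 + 7563)) = √(32703 + (51 + 7563)) = √(32703 + 7614) = √40317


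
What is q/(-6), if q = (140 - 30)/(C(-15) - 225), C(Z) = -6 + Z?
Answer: 55/738 ≈ 0.074526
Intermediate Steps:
q = -55/123 (q = (140 - 30)/((-6 - 15) - 225) = 110/(-21 - 225) = 110/(-246) = 110*(-1/246) = -55/123 ≈ -0.44715)
q/(-6) = -55/123/(-6) = -55/123*(-1/6) = 55/738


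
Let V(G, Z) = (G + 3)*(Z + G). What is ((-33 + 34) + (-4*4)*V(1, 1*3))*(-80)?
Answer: 20400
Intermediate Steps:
V(G, Z) = (3 + G)*(G + Z)
((-33 + 34) + (-4*4)*V(1, 1*3))*(-80) = ((-33 + 34) + (-4*4)*(1**2 + 3*1 + 3*(1*3) + 1*(1*3)))*(-80) = (1 - 16*(1 + 3 + 3*3 + 1*3))*(-80) = (1 - 16*(1 + 3 + 9 + 3))*(-80) = (1 - 16*16)*(-80) = (1 - 256)*(-80) = -255*(-80) = 20400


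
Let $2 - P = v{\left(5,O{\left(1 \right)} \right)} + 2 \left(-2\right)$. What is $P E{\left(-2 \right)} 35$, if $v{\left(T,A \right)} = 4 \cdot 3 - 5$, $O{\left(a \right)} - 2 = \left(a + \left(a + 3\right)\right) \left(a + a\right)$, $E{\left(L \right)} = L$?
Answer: $70$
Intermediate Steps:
$O{\left(a \right)} = 2 + 2 a \left(3 + 2 a\right)$ ($O{\left(a \right)} = 2 + \left(a + \left(a + 3\right)\right) \left(a + a\right) = 2 + \left(a + \left(3 + a\right)\right) 2 a = 2 + \left(3 + 2 a\right) 2 a = 2 + 2 a \left(3 + 2 a\right)$)
$v{\left(T,A \right)} = 7$ ($v{\left(T,A \right)} = 12 - 5 = 7$)
$P = -1$ ($P = 2 - \left(7 + 2 \left(-2\right)\right) = 2 - \left(7 - 4\right) = 2 - 3 = -1$)
$P E{\left(-2 \right)} 35 = - \left(-2\right) 35 = \left(-1\right) \left(-70\right) = 70$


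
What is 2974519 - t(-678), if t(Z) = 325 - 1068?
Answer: 2975262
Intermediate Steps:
t(Z) = -743
2974519 - t(-678) = 2974519 - 1*(-743) = 2974519 + 743 = 2975262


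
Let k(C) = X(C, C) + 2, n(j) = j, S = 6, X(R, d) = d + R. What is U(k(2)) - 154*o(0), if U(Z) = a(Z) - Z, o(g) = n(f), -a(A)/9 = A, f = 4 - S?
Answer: 248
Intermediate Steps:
X(R, d) = R + d
f = -2 (f = 4 - 1*6 = 4 - 6 = -2)
k(C) = 2 + 2*C (k(C) = (C + C) + 2 = 2*C + 2 = 2 + 2*C)
a(A) = -9*A
o(g) = -2
U(Z) = -10*Z (U(Z) = -9*Z - Z = -10*Z)
U(k(2)) - 154*o(0) = -10*(2 + 2*2) - 154*(-2) = -10*(2 + 4) + 308 = -10*6 + 308 = -60 + 308 = 248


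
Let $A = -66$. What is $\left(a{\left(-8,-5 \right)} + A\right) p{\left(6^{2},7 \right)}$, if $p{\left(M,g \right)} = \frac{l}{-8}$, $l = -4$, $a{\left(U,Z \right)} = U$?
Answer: $-37$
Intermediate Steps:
$p{\left(M,g \right)} = \frac{1}{2}$ ($p{\left(M,g \right)} = - \frac{4}{-8} = \left(-4\right) \left(- \frac{1}{8}\right) = \frac{1}{2}$)
$\left(a{\left(-8,-5 \right)} + A\right) p{\left(6^{2},7 \right)} = \left(-8 - 66\right) \frac{1}{2} = \left(-74\right) \frac{1}{2} = -37$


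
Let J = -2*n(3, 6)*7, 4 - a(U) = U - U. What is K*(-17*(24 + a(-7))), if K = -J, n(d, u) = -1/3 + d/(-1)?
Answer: 66640/3 ≈ 22213.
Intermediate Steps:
a(U) = 4 (a(U) = 4 - (U - U) = 4 - 1*0 = 4 + 0 = 4)
n(d, u) = -⅓ - d (n(d, u) = -1*⅓ + d*(-1) = -⅓ - d)
J = 140/3 (J = -2*(-⅓ - 1*3)*7 = -2*(-⅓ - 3)*7 = -2*(-10/3)*7 = (20/3)*7 = 140/3 ≈ 46.667)
K = -140/3 (K = -1*140/3 = -140/3 ≈ -46.667)
K*(-17*(24 + a(-7))) = -(-2380)*(24 + 4)/3 = -(-2380)*28/3 = -140/3*(-476) = 66640/3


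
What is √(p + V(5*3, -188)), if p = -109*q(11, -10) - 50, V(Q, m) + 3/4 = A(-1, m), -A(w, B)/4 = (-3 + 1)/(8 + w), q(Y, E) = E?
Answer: √203917/14 ≈ 32.255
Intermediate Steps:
A(w, B) = 8/(8 + w) (A(w, B) = -4*(-3 + 1)/(8 + w) = -(-8)/(8 + w) = 8/(8 + w))
V(Q, m) = 11/28 (V(Q, m) = -¾ + 8/(8 - 1) = -¾ + 8/7 = 11/28)
p = 1040 (p = -109*(-10) - 50 = 1090 - 50 = 1040)
√(p + V(5*3, -188)) = √(1040 + 11/28) = √(29131/28) = √203917/14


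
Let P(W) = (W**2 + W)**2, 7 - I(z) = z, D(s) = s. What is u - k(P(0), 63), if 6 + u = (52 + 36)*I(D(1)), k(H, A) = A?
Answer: 459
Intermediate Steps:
I(z) = 7 - z
P(W) = (W + W**2)**2
u = 522 (u = -6 + (52 + 36)*(7 - 1*1) = -6 + 88*(7 - 1) = -6 + 88*6 = -6 + 528 = 522)
u - k(P(0), 63) = 522 - 1*63 = 522 - 63 = 459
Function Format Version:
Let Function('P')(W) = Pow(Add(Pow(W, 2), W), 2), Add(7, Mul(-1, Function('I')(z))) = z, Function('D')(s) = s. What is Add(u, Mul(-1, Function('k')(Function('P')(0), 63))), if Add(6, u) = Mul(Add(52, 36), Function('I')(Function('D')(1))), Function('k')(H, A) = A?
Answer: 459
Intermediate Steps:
Function('I')(z) = Add(7, Mul(-1, z))
Function('P')(W) = Pow(Add(W, Pow(W, 2)), 2)
u = 522 (u = Add(-6, Mul(Add(52, 36), Add(7, Mul(-1, 1)))) = Add(-6, Mul(88, Add(7, -1))) = Add(-6, Mul(88, 6)) = Add(-6, 528) = 522)
Add(u, Mul(-1, Function('k')(Function('P')(0), 63))) = Add(522, Mul(-1, 63)) = Add(522, -63) = 459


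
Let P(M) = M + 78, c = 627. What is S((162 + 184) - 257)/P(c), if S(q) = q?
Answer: 89/705 ≈ 0.12624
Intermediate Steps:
P(M) = 78 + M
S((162 + 184) - 257)/P(c) = ((162 + 184) - 257)/(78 + 627) = (346 - 257)/705 = 89*(1/705) = 89/705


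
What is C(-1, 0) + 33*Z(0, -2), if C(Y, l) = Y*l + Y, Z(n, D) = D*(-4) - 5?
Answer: 98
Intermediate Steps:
Z(n, D) = -5 - 4*D (Z(n, D) = -4*D - 5 = -5 - 4*D)
C(Y, l) = Y + Y*l
C(-1, 0) + 33*Z(0, -2) = -(1 + 0) + 33*(-5 - 4*(-2)) = -1*1 + 33*(-5 + 8) = -1 + 33*3 = -1 + 99 = 98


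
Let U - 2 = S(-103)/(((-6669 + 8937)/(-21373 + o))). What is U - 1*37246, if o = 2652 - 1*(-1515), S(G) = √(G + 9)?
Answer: -37244 - 1229*I*√94/162 ≈ -37244.0 - 73.553*I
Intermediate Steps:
S(G) = √(9 + G)
o = 4167 (o = 2652 + 1515 = 4167)
U = 2 - 1229*I*√94/162 (U = 2 + √(9 - 103)/(((-6669 + 8937)/(-21373 + 4167))) = 2 + √(-94)/((2268/(-17206))) = 2 + (I*√94)/((2268*(-1/17206))) = 2 + (I*√94)/(-162/1229) = 2 + (I*√94)*(-1229/162) = 2 - 1229*I*√94/162 ≈ 2.0 - 73.553*I)
U - 1*37246 = (2 - 1229*I*√94/162) - 1*37246 = (2 - 1229*I*√94/162) - 37246 = -37244 - 1229*I*√94/162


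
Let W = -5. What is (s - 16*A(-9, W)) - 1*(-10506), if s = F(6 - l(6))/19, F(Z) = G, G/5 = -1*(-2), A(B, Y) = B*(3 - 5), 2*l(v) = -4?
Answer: 194152/19 ≈ 10219.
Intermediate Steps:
l(v) = -2 (l(v) = (1/2)*(-4) = -2)
A(B, Y) = -2*B (A(B, Y) = B*(-2) = -2*B)
G = 10 (G = 5*(-1*(-2)) = 5*2 = 10)
F(Z) = 10
s = 10/19 ≈ 0.52632
(s - 16*A(-9, W)) - 1*(-10506) = (10/19 - (-32)*(-9)) - 1*(-10506) = (10/19 - 16*18) + 10506 = (10/19 - 288) + 10506 = -5462/19 + 10506 = 194152/19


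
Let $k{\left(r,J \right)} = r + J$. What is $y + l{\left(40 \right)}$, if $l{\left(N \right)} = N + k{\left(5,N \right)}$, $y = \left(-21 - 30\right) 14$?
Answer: $-629$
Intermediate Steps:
$k{\left(r,J \right)} = J + r$
$y = -714$ ($y = \left(-51\right) 14 = -714$)
$l{\left(N \right)} = 5 + 2 N$ ($l{\left(N \right)} = N + \left(N + 5\right) = N + \left(5 + N\right) = 5 + 2 N$)
$y + l{\left(40 \right)} = -714 + \left(5 + 2 \cdot 40\right) = -714 + \left(5 + 80\right) = -714 + 85 = -629$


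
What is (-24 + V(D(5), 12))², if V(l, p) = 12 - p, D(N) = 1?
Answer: 576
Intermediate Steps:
(-24 + V(D(5), 12))² = (-24 + (12 - 1*12))² = (-24 + (12 - 12))² = (-24 + 0)² = (-24)² = 576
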